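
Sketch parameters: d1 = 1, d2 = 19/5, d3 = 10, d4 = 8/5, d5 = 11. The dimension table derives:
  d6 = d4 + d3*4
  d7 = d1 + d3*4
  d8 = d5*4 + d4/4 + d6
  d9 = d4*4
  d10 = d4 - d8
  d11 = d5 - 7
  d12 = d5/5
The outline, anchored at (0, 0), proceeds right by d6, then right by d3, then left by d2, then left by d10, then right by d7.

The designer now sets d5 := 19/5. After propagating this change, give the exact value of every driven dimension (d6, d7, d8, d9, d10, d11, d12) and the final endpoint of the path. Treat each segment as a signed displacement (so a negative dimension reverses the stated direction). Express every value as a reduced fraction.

Apply edit: d5 := 19/5
  d6 = d4 + d3*4 = 208/5
  d7 = d1 + d3*4 = 41
  d8 = d5*4 + d4/4 + d6 = 286/5
  d9 = d4*4 = 32/5
  d10 = d4 - d8 = -278/5
  d11 = d5 - 7 = -16/5
  d12 = d5/5 = 19/25
Walk from origin (0, 0):
  seg 1: right by d6 = 208/5 → (208/5, 0)
  seg 2: right by d3 = 10 → (258/5, 0)
  seg 3: left by d2 = 19/5 → (239/5, 0)
  seg 4: left by d10 = -278/5 → (517/5, 0)
  seg 5: right by d7 = 41 → (722/5, 0)

d6 = 208/5
d7 = 41
d8 = 286/5
d9 = 32/5
d10 = -278/5
d11 = -16/5
d12 = 19/25
endpoint = (722/5, 0)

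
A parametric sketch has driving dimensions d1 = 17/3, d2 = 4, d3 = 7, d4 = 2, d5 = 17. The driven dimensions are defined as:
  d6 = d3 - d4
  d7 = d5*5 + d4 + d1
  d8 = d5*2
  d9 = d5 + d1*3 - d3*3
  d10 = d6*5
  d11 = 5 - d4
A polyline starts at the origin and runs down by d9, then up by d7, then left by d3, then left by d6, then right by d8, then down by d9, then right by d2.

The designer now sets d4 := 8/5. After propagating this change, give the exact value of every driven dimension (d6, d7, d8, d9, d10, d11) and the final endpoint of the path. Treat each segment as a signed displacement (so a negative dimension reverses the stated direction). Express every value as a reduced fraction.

d6 = 27/5
d7 = 1384/15
d8 = 34
d9 = 13
d10 = 27
d11 = 17/5
endpoint = (128/5, 994/15)

Apply edit: d4 := 8/5
  d6 = d3 - d4 = 27/5
  d7 = d5*5 + d4 + d1 = 1384/15
  d8 = d5*2 = 34
  d9 = d5 + d1*3 - d3*3 = 13
  d10 = d6*5 = 27
  d11 = 5 - d4 = 17/5
Walk from origin (0, 0):
  seg 1: down by d9 = 13 → (0, -13)
  seg 2: up by d7 = 1384/15 → (0, 1189/15)
  seg 3: left by d3 = 7 → (-7, 1189/15)
  seg 4: left by d6 = 27/5 → (-62/5, 1189/15)
  seg 5: right by d8 = 34 → (108/5, 1189/15)
  seg 6: down by d9 = 13 → (108/5, 994/15)
  seg 7: right by d2 = 4 → (128/5, 994/15)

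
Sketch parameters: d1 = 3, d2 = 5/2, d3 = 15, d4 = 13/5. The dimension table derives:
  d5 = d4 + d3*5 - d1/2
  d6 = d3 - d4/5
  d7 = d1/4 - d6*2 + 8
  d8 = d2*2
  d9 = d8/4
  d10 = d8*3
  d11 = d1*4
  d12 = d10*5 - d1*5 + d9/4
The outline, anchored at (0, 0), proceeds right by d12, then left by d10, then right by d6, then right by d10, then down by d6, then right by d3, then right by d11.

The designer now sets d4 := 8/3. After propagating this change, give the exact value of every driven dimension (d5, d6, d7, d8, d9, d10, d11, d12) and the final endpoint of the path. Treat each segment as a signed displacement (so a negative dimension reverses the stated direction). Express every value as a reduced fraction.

Apply edit: d4 := 8/3
  d5 = d4 + d3*5 - d1/2 = 457/6
  d6 = d3 - d4/5 = 217/15
  d7 = d1/4 - d6*2 + 8 = -1211/60
  d8 = d2*2 = 5
  d9 = d8/4 = 5/4
  d10 = d8*3 = 15
  d11 = d1*4 = 12
  d12 = d10*5 - d1*5 + d9/4 = 965/16
Walk from origin (0, 0):
  seg 1: right by d12 = 965/16 → (965/16, 0)
  seg 2: left by d10 = 15 → (725/16, 0)
  seg 3: right by d6 = 217/15 → (14347/240, 0)
  seg 4: right by d10 = 15 → (17947/240, 0)
  seg 5: down by d6 = 217/15 → (17947/240, -217/15)
  seg 6: right by d3 = 15 → (21547/240, -217/15)
  seg 7: right by d11 = 12 → (24427/240, -217/15)

d5 = 457/6
d6 = 217/15
d7 = -1211/60
d8 = 5
d9 = 5/4
d10 = 15
d11 = 12
d12 = 965/16
endpoint = (24427/240, -217/15)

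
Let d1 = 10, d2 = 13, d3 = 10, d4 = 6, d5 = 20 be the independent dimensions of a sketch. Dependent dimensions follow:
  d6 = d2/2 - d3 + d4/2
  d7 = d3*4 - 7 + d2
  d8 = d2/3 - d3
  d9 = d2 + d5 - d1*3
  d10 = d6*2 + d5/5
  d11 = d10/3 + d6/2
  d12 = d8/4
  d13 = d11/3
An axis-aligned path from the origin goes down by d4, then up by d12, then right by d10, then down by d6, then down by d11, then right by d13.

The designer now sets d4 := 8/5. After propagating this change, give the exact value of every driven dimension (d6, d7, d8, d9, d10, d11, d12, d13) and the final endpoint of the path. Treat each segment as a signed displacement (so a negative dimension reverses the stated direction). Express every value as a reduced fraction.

Apply edit: d4 := 8/5
  d6 = d2/2 - d3 + d4/2 = -27/10
  d7 = d3*4 - 7 + d2 = 46
  d8 = d2/3 - d3 = -17/3
  d9 = d2 + d5 - d1*3 = 3
  d10 = d6*2 + d5/5 = -7/5
  d11 = d10/3 + d6/2 = -109/60
  d12 = d8/4 = -17/12
  d13 = d11/3 = -109/180
Walk from origin (0, 0):
  seg 1: down by d4 = 8/5 → (0, -8/5)
  seg 2: up by d12 = -17/12 → (0, -181/60)
  seg 3: right by d10 = -7/5 → (-7/5, -181/60)
  seg 4: down by d6 = -27/10 → (-7/5, -19/60)
  seg 5: down by d11 = -109/60 → (-7/5, 3/2)
  seg 6: right by d13 = -109/180 → (-361/180, 3/2)

d6 = -27/10
d7 = 46
d8 = -17/3
d9 = 3
d10 = -7/5
d11 = -109/60
d12 = -17/12
d13 = -109/180
endpoint = (-361/180, 3/2)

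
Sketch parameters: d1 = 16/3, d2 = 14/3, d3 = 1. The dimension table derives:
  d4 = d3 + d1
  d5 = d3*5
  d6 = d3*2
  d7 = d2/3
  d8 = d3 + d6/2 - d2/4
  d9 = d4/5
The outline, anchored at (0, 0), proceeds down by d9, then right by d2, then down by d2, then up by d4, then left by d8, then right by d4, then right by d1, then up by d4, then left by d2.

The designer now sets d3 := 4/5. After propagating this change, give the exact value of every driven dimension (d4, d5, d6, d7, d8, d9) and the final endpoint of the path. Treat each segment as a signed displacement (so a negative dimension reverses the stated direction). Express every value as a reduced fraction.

d4 = 92/15
d5 = 4
d6 = 8/5
d7 = 14/9
d8 = 13/30
d9 = 92/75
endpoint = (331/30, 478/75)

Apply edit: d3 := 4/5
  d4 = d3 + d1 = 92/15
  d5 = d3*5 = 4
  d6 = d3*2 = 8/5
  d7 = d2/3 = 14/9
  d8 = d3 + d6/2 - d2/4 = 13/30
  d9 = d4/5 = 92/75
Walk from origin (0, 0):
  seg 1: down by d9 = 92/75 → (0, -92/75)
  seg 2: right by d2 = 14/3 → (14/3, -92/75)
  seg 3: down by d2 = 14/3 → (14/3, -442/75)
  seg 4: up by d4 = 92/15 → (14/3, 6/25)
  seg 5: left by d8 = 13/30 → (127/30, 6/25)
  seg 6: right by d4 = 92/15 → (311/30, 6/25)
  seg 7: right by d1 = 16/3 → (157/10, 6/25)
  seg 8: up by d4 = 92/15 → (157/10, 478/75)
  seg 9: left by d2 = 14/3 → (331/30, 478/75)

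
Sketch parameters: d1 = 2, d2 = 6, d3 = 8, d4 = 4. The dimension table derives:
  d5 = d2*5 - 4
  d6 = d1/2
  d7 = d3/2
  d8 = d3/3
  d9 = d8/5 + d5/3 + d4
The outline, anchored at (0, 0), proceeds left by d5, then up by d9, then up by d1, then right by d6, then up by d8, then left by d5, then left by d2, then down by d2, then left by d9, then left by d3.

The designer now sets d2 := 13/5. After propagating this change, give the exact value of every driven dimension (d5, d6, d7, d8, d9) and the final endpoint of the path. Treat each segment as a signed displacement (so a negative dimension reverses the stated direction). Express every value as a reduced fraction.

d5 = 9
d6 = 1
d7 = 4
d8 = 8/3
d9 = 113/15
endpoint = (-527/15, 48/5)

Apply edit: d2 := 13/5
  d5 = d2*5 - 4 = 9
  d6 = d1/2 = 1
  d7 = d3/2 = 4
  d8 = d3/3 = 8/3
  d9 = d8/5 + d5/3 + d4 = 113/15
Walk from origin (0, 0):
  seg 1: left by d5 = 9 → (-9, 0)
  seg 2: up by d9 = 113/15 → (-9, 113/15)
  seg 3: up by d1 = 2 → (-9, 143/15)
  seg 4: right by d6 = 1 → (-8, 143/15)
  seg 5: up by d8 = 8/3 → (-8, 61/5)
  seg 6: left by d5 = 9 → (-17, 61/5)
  seg 7: left by d2 = 13/5 → (-98/5, 61/5)
  seg 8: down by d2 = 13/5 → (-98/5, 48/5)
  seg 9: left by d9 = 113/15 → (-407/15, 48/5)
  seg 10: left by d3 = 8 → (-527/15, 48/5)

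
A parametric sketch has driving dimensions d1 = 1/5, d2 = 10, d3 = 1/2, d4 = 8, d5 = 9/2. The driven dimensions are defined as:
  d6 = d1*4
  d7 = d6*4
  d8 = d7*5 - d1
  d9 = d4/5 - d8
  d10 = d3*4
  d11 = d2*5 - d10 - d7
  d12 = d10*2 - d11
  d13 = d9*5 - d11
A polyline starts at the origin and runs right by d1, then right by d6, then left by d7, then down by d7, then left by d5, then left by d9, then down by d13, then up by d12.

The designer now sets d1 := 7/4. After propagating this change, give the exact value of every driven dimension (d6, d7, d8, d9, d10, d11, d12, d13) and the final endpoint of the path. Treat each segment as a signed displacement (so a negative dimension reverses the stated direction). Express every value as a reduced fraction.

Apply edit: d1 := 7/4
  d6 = d1*4 = 7
  d7 = d6*4 = 28
  d8 = d7*5 - d1 = 553/4
  d9 = d4/5 - d8 = -2733/20
  d10 = d3*4 = 2
  d11 = d2*5 - d10 - d7 = 20
  d12 = d10*2 - d11 = -16
  d13 = d9*5 - d11 = -2813/4
Walk from origin (0, 0):
  seg 1: right by d1 = 7/4 → (7/4, 0)
  seg 2: right by d6 = 7 → (35/4, 0)
  seg 3: left by d7 = 28 → (-77/4, 0)
  seg 4: down by d7 = 28 → (-77/4, -28)
  seg 5: left by d5 = 9/2 → (-95/4, -28)
  seg 6: left by d9 = -2733/20 → (1129/10, -28)
  seg 7: down by d13 = -2813/4 → (1129/10, 2701/4)
  seg 8: up by d12 = -16 → (1129/10, 2637/4)

d6 = 7
d7 = 28
d8 = 553/4
d9 = -2733/20
d10 = 2
d11 = 20
d12 = -16
d13 = -2813/4
endpoint = (1129/10, 2637/4)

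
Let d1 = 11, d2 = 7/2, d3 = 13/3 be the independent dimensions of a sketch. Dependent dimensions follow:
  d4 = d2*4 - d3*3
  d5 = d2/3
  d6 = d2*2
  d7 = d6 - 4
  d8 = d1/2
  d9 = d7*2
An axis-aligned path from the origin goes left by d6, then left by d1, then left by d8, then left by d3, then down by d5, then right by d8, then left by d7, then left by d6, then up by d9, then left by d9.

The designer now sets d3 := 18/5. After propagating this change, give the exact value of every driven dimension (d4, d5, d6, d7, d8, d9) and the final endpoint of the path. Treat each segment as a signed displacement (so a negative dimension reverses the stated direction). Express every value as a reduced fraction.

d4 = 16/5
d5 = 7/6
d6 = 7
d7 = 3
d8 = 11/2
d9 = 6
endpoint = (-188/5, 29/6)

Apply edit: d3 := 18/5
  d4 = d2*4 - d3*3 = 16/5
  d5 = d2/3 = 7/6
  d6 = d2*2 = 7
  d7 = d6 - 4 = 3
  d8 = d1/2 = 11/2
  d9 = d7*2 = 6
Walk from origin (0, 0):
  seg 1: left by d6 = 7 → (-7, 0)
  seg 2: left by d1 = 11 → (-18, 0)
  seg 3: left by d8 = 11/2 → (-47/2, 0)
  seg 4: left by d3 = 18/5 → (-271/10, 0)
  seg 5: down by d5 = 7/6 → (-271/10, -7/6)
  seg 6: right by d8 = 11/2 → (-108/5, -7/6)
  seg 7: left by d7 = 3 → (-123/5, -7/6)
  seg 8: left by d6 = 7 → (-158/5, -7/6)
  seg 9: up by d9 = 6 → (-158/5, 29/6)
  seg 10: left by d9 = 6 → (-188/5, 29/6)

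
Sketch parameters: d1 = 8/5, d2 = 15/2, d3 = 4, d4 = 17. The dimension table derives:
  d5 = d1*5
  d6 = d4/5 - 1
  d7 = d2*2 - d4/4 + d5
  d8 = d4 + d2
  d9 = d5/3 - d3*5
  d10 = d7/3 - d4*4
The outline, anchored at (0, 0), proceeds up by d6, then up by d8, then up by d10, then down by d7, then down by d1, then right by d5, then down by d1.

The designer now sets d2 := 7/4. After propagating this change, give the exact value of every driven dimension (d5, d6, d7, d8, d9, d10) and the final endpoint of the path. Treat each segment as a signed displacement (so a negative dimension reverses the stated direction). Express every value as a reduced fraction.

Apply edit: d2 := 7/4
  d5 = d1*5 = 8
  d6 = d4/5 - 1 = 12/5
  d7 = d2*2 - d4/4 + d5 = 29/4
  d8 = d4 + d2 = 75/4
  d9 = d5/3 - d3*5 = -52/3
  d10 = d7/3 - d4*4 = -787/12
Walk from origin (0, 0):
  seg 1: up by d6 = 12/5 → (0, 12/5)
  seg 2: up by d8 = 75/4 → (0, 423/20)
  seg 3: up by d10 = -787/12 → (0, -1333/30)
  seg 4: down by d7 = 29/4 → (0, -3101/60)
  seg 5: down by d1 = 8/5 → (0, -3197/60)
  seg 6: right by d5 = 8 → (8, -3197/60)
  seg 7: down by d1 = 8/5 → (8, -3293/60)

d5 = 8
d6 = 12/5
d7 = 29/4
d8 = 75/4
d9 = -52/3
d10 = -787/12
endpoint = (8, -3293/60)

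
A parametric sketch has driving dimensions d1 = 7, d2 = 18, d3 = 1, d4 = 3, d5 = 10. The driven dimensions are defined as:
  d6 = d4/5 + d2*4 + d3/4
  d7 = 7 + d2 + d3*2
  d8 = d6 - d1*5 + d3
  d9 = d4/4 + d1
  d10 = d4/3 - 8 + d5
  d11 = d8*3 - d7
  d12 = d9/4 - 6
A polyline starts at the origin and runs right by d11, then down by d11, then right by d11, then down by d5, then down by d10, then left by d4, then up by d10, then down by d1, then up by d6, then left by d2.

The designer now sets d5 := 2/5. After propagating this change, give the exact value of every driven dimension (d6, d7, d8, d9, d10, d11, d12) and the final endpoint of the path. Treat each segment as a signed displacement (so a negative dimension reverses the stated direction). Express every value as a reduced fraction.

Apply edit: d5 := 2/5
  d6 = d4/5 + d2*4 + d3/4 = 1457/20
  d7 = 7 + d2 + d3*2 = 27
  d8 = d6 - d1*5 + d3 = 777/20
  d9 = d4/4 + d1 = 31/4
  d10 = d4/3 - 8 + d5 = -33/5
  d11 = d8*3 - d7 = 1791/20
  d12 = d9/4 - 6 = -65/16
Walk from origin (0, 0):
  seg 1: right by d11 = 1791/20 → (1791/20, 0)
  seg 2: down by d11 = 1791/20 → (1791/20, -1791/20)
  seg 3: right by d11 = 1791/20 → (1791/10, -1791/20)
  seg 4: down by d5 = 2/5 → (1791/10, -1799/20)
  seg 5: down by d10 = -33/5 → (1791/10, -1667/20)
  seg 6: left by d4 = 3 → (1761/10, -1667/20)
  seg 7: up by d10 = -33/5 → (1761/10, -1799/20)
  seg 8: down by d1 = 7 → (1761/10, -1939/20)
  seg 9: up by d6 = 1457/20 → (1761/10, -241/10)
  seg 10: left by d2 = 18 → (1581/10, -241/10)

d6 = 1457/20
d7 = 27
d8 = 777/20
d9 = 31/4
d10 = -33/5
d11 = 1791/20
d12 = -65/16
endpoint = (1581/10, -241/10)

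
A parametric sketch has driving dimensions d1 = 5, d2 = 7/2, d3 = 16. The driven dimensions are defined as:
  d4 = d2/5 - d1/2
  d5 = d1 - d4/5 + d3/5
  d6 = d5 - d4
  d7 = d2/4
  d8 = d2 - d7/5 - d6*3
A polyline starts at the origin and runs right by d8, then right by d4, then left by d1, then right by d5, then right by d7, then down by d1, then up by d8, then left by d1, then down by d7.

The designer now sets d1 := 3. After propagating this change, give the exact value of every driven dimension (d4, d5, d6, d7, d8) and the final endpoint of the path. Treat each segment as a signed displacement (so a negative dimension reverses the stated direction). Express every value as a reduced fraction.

d4 = -4/5
d5 = 159/25
d6 = 179/25
d7 = 7/8
d8 = -3631/200
endpoint = (-443/25, -2203/100)

Apply edit: d1 := 3
  d4 = d2/5 - d1/2 = -4/5
  d5 = d1 - d4/5 + d3/5 = 159/25
  d6 = d5 - d4 = 179/25
  d7 = d2/4 = 7/8
  d8 = d2 - d7/5 - d6*3 = -3631/200
Walk from origin (0, 0):
  seg 1: right by d8 = -3631/200 → (-3631/200, 0)
  seg 2: right by d4 = -4/5 → (-3791/200, 0)
  seg 3: left by d1 = 3 → (-4391/200, 0)
  seg 4: right by d5 = 159/25 → (-3119/200, 0)
  seg 5: right by d7 = 7/8 → (-368/25, 0)
  seg 6: down by d1 = 3 → (-368/25, -3)
  seg 7: up by d8 = -3631/200 → (-368/25, -4231/200)
  seg 8: left by d1 = 3 → (-443/25, -4231/200)
  seg 9: down by d7 = 7/8 → (-443/25, -2203/100)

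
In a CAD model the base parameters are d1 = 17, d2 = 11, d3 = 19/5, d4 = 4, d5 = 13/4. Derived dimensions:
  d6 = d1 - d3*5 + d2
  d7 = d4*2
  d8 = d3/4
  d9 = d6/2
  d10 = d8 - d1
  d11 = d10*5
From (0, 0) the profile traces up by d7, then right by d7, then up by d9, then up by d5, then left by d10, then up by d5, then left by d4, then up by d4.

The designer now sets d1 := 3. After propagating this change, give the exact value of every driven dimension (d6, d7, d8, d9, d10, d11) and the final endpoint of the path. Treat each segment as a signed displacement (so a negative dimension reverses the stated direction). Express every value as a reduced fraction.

d6 = -5
d7 = 8
d8 = 19/20
d9 = -5/2
d10 = -41/20
d11 = -41/4
endpoint = (121/20, 16)

Apply edit: d1 := 3
  d6 = d1 - d3*5 + d2 = -5
  d7 = d4*2 = 8
  d8 = d3/4 = 19/20
  d9 = d6/2 = -5/2
  d10 = d8 - d1 = -41/20
  d11 = d10*5 = -41/4
Walk from origin (0, 0):
  seg 1: up by d7 = 8 → (0, 8)
  seg 2: right by d7 = 8 → (8, 8)
  seg 3: up by d9 = -5/2 → (8, 11/2)
  seg 4: up by d5 = 13/4 → (8, 35/4)
  seg 5: left by d10 = -41/20 → (201/20, 35/4)
  seg 6: up by d5 = 13/4 → (201/20, 12)
  seg 7: left by d4 = 4 → (121/20, 12)
  seg 8: up by d4 = 4 → (121/20, 16)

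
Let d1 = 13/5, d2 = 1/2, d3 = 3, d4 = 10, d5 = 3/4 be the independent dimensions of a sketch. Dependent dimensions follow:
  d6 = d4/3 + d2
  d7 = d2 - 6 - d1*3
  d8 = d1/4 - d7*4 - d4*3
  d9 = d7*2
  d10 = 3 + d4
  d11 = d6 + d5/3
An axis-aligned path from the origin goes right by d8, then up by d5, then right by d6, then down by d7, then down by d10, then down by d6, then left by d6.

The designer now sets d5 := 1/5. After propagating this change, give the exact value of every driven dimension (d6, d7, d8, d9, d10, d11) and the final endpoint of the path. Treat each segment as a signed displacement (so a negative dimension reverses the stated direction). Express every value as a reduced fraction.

Apply edit: d5 := 1/5
  d6 = d4/3 + d2 = 23/6
  d7 = d2 - 6 - d1*3 = -133/10
  d8 = d1/4 - d7*4 - d4*3 = 477/20
  d9 = d7*2 = -133/5
  d10 = 3 + d4 = 13
  d11 = d6 + d5/3 = 39/10
Walk from origin (0, 0):
  seg 1: right by d8 = 477/20 → (477/20, 0)
  seg 2: up by d5 = 1/5 → (477/20, 1/5)
  seg 3: right by d6 = 23/6 → (1661/60, 1/5)
  seg 4: down by d7 = -133/10 → (1661/60, 27/2)
  seg 5: down by d10 = 13 → (1661/60, 1/2)
  seg 6: down by d6 = 23/6 → (1661/60, -10/3)
  seg 7: left by d6 = 23/6 → (477/20, -10/3)

d6 = 23/6
d7 = -133/10
d8 = 477/20
d9 = -133/5
d10 = 13
d11 = 39/10
endpoint = (477/20, -10/3)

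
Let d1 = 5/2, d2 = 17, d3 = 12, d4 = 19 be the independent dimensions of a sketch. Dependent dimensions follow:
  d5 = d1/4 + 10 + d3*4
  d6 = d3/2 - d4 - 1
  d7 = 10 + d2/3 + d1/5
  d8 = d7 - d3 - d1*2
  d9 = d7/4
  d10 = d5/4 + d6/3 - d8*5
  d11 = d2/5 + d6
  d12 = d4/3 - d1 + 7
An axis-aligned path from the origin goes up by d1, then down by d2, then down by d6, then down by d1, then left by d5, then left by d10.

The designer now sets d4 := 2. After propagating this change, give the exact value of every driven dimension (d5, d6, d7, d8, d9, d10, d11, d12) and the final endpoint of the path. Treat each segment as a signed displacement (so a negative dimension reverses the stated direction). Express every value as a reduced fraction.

Apply edit: d4 := 2
  d5 = d1/4 + 10 + d3*4 = 469/8
  d6 = d3/2 - d4 - 1 = 3
  d7 = 10 + d2/3 + d1/5 = 97/6
  d8 = d7 - d3 - d1*2 = -5/6
  d9 = d7/4 = 97/24
  d10 = d5/4 + d6/3 - d8*5 = 1903/96
  d11 = d2/5 + d6 = 32/5
  d12 = d4/3 - d1 + 7 = 31/6
Walk from origin (0, 0):
  seg 1: up by d1 = 5/2 → (0, 5/2)
  seg 2: down by d2 = 17 → (0, -29/2)
  seg 3: down by d6 = 3 → (0, -35/2)
  seg 4: down by d1 = 5/2 → (0, -20)
  seg 5: left by d5 = 469/8 → (-469/8, -20)
  seg 6: left by d10 = 1903/96 → (-7531/96, -20)

d5 = 469/8
d6 = 3
d7 = 97/6
d8 = -5/6
d9 = 97/24
d10 = 1903/96
d11 = 32/5
d12 = 31/6
endpoint = (-7531/96, -20)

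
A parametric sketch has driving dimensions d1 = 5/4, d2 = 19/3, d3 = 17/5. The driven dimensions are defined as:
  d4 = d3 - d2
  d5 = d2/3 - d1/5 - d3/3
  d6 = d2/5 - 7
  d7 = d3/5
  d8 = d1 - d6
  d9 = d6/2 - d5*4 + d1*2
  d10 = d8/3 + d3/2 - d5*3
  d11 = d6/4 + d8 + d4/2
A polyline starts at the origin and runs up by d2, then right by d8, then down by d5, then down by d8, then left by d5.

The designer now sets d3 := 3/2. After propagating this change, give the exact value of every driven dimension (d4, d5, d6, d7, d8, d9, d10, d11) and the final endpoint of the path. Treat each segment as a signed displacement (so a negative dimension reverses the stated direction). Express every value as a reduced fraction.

d4 = -29/6
d5 = 49/36
d6 = -86/15
d7 = 3/10
d8 = 419/60
d9 = -523/90
d10 = -181/180
d11 = 47/15
endpoint = (253/45, -181/90)

Apply edit: d3 := 3/2
  d4 = d3 - d2 = -29/6
  d5 = d2/3 - d1/5 - d3/3 = 49/36
  d6 = d2/5 - 7 = -86/15
  d7 = d3/5 = 3/10
  d8 = d1 - d6 = 419/60
  d9 = d6/2 - d5*4 + d1*2 = -523/90
  d10 = d8/3 + d3/2 - d5*3 = -181/180
  d11 = d6/4 + d8 + d4/2 = 47/15
Walk from origin (0, 0):
  seg 1: up by d2 = 19/3 → (0, 19/3)
  seg 2: right by d8 = 419/60 → (419/60, 19/3)
  seg 3: down by d5 = 49/36 → (419/60, 179/36)
  seg 4: down by d8 = 419/60 → (419/60, -181/90)
  seg 5: left by d5 = 49/36 → (253/45, -181/90)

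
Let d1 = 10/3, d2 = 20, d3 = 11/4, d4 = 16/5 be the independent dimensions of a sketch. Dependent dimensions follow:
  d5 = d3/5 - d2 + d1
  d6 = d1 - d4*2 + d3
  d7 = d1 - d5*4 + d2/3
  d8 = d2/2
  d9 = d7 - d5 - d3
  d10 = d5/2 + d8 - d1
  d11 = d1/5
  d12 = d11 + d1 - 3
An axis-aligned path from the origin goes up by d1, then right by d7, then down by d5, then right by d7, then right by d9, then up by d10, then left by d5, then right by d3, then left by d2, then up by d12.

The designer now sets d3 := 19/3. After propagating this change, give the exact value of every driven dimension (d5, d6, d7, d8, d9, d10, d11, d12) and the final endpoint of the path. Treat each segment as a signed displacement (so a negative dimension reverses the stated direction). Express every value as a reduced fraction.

Apply edit: d3 := 19/3
  d5 = d3/5 - d2 + d1 = -77/5
  d6 = d1 - d4*2 + d3 = 49/15
  d7 = d1 - d5*4 + d2/3 = 358/5
  d8 = d2/2 = 10
  d9 = d7 - d5 - d3 = 242/3
  d10 = d5/2 + d8 - d1 = -31/30
  d11 = d1/5 = 2/3
  d12 = d11 + d1 - 3 = 1
Walk from origin (0, 0):
  seg 1: up by d1 = 10/3 → (0, 10/3)
  seg 2: right by d7 = 358/5 → (358/5, 10/3)
  seg 3: down by d5 = -77/5 → (358/5, 281/15)
  seg 4: right by d7 = 358/5 → (716/5, 281/15)
  seg 5: right by d9 = 242/3 → (3358/15, 281/15)
  seg 6: up by d10 = -31/30 → (3358/15, 177/10)
  seg 7: left by d5 = -77/5 → (3589/15, 177/10)
  seg 8: right by d3 = 19/3 → (1228/5, 177/10)
  seg 9: left by d2 = 20 → (1128/5, 177/10)
  seg 10: up by d12 = 1 → (1128/5, 187/10)

d5 = -77/5
d6 = 49/15
d7 = 358/5
d8 = 10
d9 = 242/3
d10 = -31/30
d11 = 2/3
d12 = 1
endpoint = (1128/5, 187/10)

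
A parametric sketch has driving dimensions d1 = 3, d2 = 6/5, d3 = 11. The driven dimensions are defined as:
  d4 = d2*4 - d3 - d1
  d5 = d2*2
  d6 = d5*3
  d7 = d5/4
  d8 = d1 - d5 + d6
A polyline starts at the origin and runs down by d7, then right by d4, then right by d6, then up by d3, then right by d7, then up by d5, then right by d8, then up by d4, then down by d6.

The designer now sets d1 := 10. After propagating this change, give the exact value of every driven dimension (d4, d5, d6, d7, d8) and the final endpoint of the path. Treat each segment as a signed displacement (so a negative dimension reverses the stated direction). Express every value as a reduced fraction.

d4 = -81/5
d5 = 12/5
d6 = 36/5
d7 = 3/5
d8 = 74/5
endpoint = (32/5, -53/5)

Apply edit: d1 := 10
  d4 = d2*4 - d3 - d1 = -81/5
  d5 = d2*2 = 12/5
  d6 = d5*3 = 36/5
  d7 = d5/4 = 3/5
  d8 = d1 - d5 + d6 = 74/5
Walk from origin (0, 0):
  seg 1: down by d7 = 3/5 → (0, -3/5)
  seg 2: right by d4 = -81/5 → (-81/5, -3/5)
  seg 3: right by d6 = 36/5 → (-9, -3/5)
  seg 4: up by d3 = 11 → (-9, 52/5)
  seg 5: right by d7 = 3/5 → (-42/5, 52/5)
  seg 6: up by d5 = 12/5 → (-42/5, 64/5)
  seg 7: right by d8 = 74/5 → (32/5, 64/5)
  seg 8: up by d4 = -81/5 → (32/5, -17/5)
  seg 9: down by d6 = 36/5 → (32/5, -53/5)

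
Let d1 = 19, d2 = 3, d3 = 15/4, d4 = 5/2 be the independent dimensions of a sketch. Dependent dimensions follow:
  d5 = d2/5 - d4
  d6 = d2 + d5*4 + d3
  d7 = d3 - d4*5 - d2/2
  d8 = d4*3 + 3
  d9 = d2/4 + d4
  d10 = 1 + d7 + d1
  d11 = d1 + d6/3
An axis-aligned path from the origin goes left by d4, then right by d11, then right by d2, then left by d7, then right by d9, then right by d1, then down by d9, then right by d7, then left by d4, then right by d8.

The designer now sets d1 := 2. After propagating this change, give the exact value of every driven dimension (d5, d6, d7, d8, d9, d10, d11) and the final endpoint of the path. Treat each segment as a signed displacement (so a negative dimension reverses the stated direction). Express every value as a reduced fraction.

d5 = -19/10
d6 = -17/20
d7 = -41/4
d8 = 21/2
d9 = 13/4
d10 = -29/4
d11 = 103/60
endpoint = (232/15, -13/4)

Apply edit: d1 := 2
  d5 = d2/5 - d4 = -19/10
  d6 = d2 + d5*4 + d3 = -17/20
  d7 = d3 - d4*5 - d2/2 = -41/4
  d8 = d4*3 + 3 = 21/2
  d9 = d2/4 + d4 = 13/4
  d10 = 1 + d7 + d1 = -29/4
  d11 = d1 + d6/3 = 103/60
Walk from origin (0, 0):
  seg 1: left by d4 = 5/2 → (-5/2, 0)
  seg 2: right by d11 = 103/60 → (-47/60, 0)
  seg 3: right by d2 = 3 → (133/60, 0)
  seg 4: left by d7 = -41/4 → (187/15, 0)
  seg 5: right by d9 = 13/4 → (943/60, 0)
  seg 6: right by d1 = 2 → (1063/60, 0)
  seg 7: down by d9 = 13/4 → (1063/60, -13/4)
  seg 8: right by d7 = -41/4 → (112/15, -13/4)
  seg 9: left by d4 = 5/2 → (149/30, -13/4)
  seg 10: right by d8 = 21/2 → (232/15, -13/4)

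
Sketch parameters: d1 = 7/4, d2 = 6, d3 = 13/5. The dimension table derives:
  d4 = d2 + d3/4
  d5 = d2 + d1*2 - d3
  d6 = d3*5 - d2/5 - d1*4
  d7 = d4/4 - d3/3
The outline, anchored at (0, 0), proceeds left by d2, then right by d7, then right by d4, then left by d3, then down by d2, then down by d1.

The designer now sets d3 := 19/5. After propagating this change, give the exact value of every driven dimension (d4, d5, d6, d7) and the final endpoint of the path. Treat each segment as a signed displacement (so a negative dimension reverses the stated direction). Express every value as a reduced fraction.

d4 = 139/20
d5 = 57/10
d6 = 54/5
d7 = 113/240
endpoint = (-571/240, -31/4)

Apply edit: d3 := 19/5
  d4 = d2 + d3/4 = 139/20
  d5 = d2 + d1*2 - d3 = 57/10
  d6 = d3*5 - d2/5 - d1*4 = 54/5
  d7 = d4/4 - d3/3 = 113/240
Walk from origin (0, 0):
  seg 1: left by d2 = 6 → (-6, 0)
  seg 2: right by d7 = 113/240 → (-1327/240, 0)
  seg 3: right by d4 = 139/20 → (341/240, 0)
  seg 4: left by d3 = 19/5 → (-571/240, 0)
  seg 5: down by d2 = 6 → (-571/240, -6)
  seg 6: down by d1 = 7/4 → (-571/240, -31/4)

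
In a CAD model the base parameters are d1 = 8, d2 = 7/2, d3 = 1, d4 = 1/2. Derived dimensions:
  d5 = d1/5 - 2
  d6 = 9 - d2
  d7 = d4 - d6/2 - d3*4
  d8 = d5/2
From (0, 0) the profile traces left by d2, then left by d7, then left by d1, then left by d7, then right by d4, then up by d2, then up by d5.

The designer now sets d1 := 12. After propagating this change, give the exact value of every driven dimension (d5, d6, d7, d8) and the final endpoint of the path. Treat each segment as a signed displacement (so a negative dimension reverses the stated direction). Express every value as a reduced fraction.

d5 = 2/5
d6 = 11/2
d7 = -25/4
d8 = 1/5
endpoint = (-5/2, 39/10)

Apply edit: d1 := 12
  d5 = d1/5 - 2 = 2/5
  d6 = 9 - d2 = 11/2
  d7 = d4 - d6/2 - d3*4 = -25/4
  d8 = d5/2 = 1/5
Walk from origin (0, 0):
  seg 1: left by d2 = 7/2 → (-7/2, 0)
  seg 2: left by d7 = -25/4 → (11/4, 0)
  seg 3: left by d1 = 12 → (-37/4, 0)
  seg 4: left by d7 = -25/4 → (-3, 0)
  seg 5: right by d4 = 1/2 → (-5/2, 0)
  seg 6: up by d2 = 7/2 → (-5/2, 7/2)
  seg 7: up by d5 = 2/5 → (-5/2, 39/10)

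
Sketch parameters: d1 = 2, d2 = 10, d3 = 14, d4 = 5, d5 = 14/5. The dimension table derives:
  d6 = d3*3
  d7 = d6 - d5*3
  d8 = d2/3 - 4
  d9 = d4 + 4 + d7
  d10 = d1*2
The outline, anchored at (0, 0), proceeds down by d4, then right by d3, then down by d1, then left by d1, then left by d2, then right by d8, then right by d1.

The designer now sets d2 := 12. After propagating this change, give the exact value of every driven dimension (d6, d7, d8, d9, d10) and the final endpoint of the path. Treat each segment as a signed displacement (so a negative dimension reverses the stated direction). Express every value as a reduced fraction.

d6 = 42
d7 = 168/5
d8 = 0
d9 = 213/5
d10 = 4
endpoint = (2, -7)

Apply edit: d2 := 12
  d6 = d3*3 = 42
  d7 = d6 - d5*3 = 168/5
  d8 = d2/3 - 4 = 0
  d9 = d4 + 4 + d7 = 213/5
  d10 = d1*2 = 4
Walk from origin (0, 0):
  seg 1: down by d4 = 5 → (0, -5)
  seg 2: right by d3 = 14 → (14, -5)
  seg 3: down by d1 = 2 → (14, -7)
  seg 4: left by d1 = 2 → (12, -7)
  seg 5: left by d2 = 12 → (0, -7)
  seg 6: right by d8 = 0 → (0, -7)
  seg 7: right by d1 = 2 → (2, -7)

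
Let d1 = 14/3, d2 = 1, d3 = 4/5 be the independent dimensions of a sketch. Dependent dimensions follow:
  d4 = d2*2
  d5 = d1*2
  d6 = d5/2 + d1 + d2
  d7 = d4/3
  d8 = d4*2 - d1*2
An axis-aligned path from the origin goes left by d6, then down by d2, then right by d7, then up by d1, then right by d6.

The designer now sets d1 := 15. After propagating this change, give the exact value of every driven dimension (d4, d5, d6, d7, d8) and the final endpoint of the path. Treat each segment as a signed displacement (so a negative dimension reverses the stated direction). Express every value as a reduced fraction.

d4 = 2
d5 = 30
d6 = 31
d7 = 2/3
d8 = -26
endpoint = (2/3, 14)

Apply edit: d1 := 15
  d4 = d2*2 = 2
  d5 = d1*2 = 30
  d6 = d5/2 + d1 + d2 = 31
  d7 = d4/3 = 2/3
  d8 = d4*2 - d1*2 = -26
Walk from origin (0, 0):
  seg 1: left by d6 = 31 → (-31, 0)
  seg 2: down by d2 = 1 → (-31, -1)
  seg 3: right by d7 = 2/3 → (-91/3, -1)
  seg 4: up by d1 = 15 → (-91/3, 14)
  seg 5: right by d6 = 31 → (2/3, 14)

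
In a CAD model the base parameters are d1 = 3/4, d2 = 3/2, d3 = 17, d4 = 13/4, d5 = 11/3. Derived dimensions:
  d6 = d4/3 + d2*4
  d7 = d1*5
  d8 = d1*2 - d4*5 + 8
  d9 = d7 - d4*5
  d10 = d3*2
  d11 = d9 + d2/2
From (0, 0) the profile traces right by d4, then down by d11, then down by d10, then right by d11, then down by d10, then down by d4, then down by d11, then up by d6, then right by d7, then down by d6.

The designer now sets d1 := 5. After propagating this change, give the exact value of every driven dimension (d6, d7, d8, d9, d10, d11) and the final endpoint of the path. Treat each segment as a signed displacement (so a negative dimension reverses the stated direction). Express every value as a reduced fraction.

d6 = 85/12
d7 = 25
d8 = 7/4
d9 = 35/4
d10 = 34
d11 = 19/2
endpoint = (151/4, -361/4)

Apply edit: d1 := 5
  d6 = d4/3 + d2*4 = 85/12
  d7 = d1*5 = 25
  d8 = d1*2 - d4*5 + 8 = 7/4
  d9 = d7 - d4*5 = 35/4
  d10 = d3*2 = 34
  d11 = d9 + d2/2 = 19/2
Walk from origin (0, 0):
  seg 1: right by d4 = 13/4 → (13/4, 0)
  seg 2: down by d11 = 19/2 → (13/4, -19/2)
  seg 3: down by d10 = 34 → (13/4, -87/2)
  seg 4: right by d11 = 19/2 → (51/4, -87/2)
  seg 5: down by d10 = 34 → (51/4, -155/2)
  seg 6: down by d4 = 13/4 → (51/4, -323/4)
  seg 7: down by d11 = 19/2 → (51/4, -361/4)
  seg 8: up by d6 = 85/12 → (51/4, -499/6)
  seg 9: right by d7 = 25 → (151/4, -499/6)
  seg 10: down by d6 = 85/12 → (151/4, -361/4)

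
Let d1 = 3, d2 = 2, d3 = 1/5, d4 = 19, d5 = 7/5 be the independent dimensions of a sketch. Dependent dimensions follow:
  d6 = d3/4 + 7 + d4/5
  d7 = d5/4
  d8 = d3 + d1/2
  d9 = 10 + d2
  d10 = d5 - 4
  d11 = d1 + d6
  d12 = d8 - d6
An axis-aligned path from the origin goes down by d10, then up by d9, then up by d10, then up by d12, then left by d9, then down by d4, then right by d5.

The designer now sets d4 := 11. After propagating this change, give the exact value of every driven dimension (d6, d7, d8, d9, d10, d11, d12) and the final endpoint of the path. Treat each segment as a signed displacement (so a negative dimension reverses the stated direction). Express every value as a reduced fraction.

Apply edit: d4 := 11
  d6 = d3/4 + 7 + d4/5 = 37/4
  d7 = d5/4 = 7/20
  d8 = d3 + d1/2 = 17/10
  d9 = 10 + d2 = 12
  d10 = d5 - 4 = -13/5
  d11 = d1 + d6 = 49/4
  d12 = d8 - d6 = -151/20
Walk from origin (0, 0):
  seg 1: down by d10 = -13/5 → (0, 13/5)
  seg 2: up by d9 = 12 → (0, 73/5)
  seg 3: up by d10 = -13/5 → (0, 12)
  seg 4: up by d12 = -151/20 → (0, 89/20)
  seg 5: left by d9 = 12 → (-12, 89/20)
  seg 6: down by d4 = 11 → (-12, -131/20)
  seg 7: right by d5 = 7/5 → (-53/5, -131/20)

d6 = 37/4
d7 = 7/20
d8 = 17/10
d9 = 12
d10 = -13/5
d11 = 49/4
d12 = -151/20
endpoint = (-53/5, -131/20)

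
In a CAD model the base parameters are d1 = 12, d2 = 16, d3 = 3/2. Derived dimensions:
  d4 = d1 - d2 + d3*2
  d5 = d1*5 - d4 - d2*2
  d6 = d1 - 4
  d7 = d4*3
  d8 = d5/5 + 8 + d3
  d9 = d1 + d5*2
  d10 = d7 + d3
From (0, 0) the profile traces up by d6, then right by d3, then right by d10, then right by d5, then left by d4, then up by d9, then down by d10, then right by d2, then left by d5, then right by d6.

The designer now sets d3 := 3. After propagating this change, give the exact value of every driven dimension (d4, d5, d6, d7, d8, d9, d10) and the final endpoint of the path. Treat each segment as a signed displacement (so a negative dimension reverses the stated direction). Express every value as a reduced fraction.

d4 = 2
d5 = 26
d6 = 8
d7 = 6
d8 = 81/5
d9 = 64
d10 = 9
endpoint = (34, 63)

Apply edit: d3 := 3
  d4 = d1 - d2 + d3*2 = 2
  d5 = d1*5 - d4 - d2*2 = 26
  d6 = d1 - 4 = 8
  d7 = d4*3 = 6
  d8 = d5/5 + 8 + d3 = 81/5
  d9 = d1 + d5*2 = 64
  d10 = d7 + d3 = 9
Walk from origin (0, 0):
  seg 1: up by d6 = 8 → (0, 8)
  seg 2: right by d3 = 3 → (3, 8)
  seg 3: right by d10 = 9 → (12, 8)
  seg 4: right by d5 = 26 → (38, 8)
  seg 5: left by d4 = 2 → (36, 8)
  seg 6: up by d9 = 64 → (36, 72)
  seg 7: down by d10 = 9 → (36, 63)
  seg 8: right by d2 = 16 → (52, 63)
  seg 9: left by d5 = 26 → (26, 63)
  seg 10: right by d6 = 8 → (34, 63)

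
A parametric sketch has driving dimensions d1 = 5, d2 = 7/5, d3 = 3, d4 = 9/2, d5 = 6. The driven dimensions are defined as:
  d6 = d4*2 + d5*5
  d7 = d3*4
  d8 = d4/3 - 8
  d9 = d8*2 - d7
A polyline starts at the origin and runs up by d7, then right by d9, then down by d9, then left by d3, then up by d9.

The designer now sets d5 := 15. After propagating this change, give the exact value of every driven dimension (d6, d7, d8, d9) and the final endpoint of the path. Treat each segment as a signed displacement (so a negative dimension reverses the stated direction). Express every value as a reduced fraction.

d6 = 84
d7 = 12
d8 = -13/2
d9 = -25
endpoint = (-28, 12)

Apply edit: d5 := 15
  d6 = d4*2 + d5*5 = 84
  d7 = d3*4 = 12
  d8 = d4/3 - 8 = -13/2
  d9 = d8*2 - d7 = -25
Walk from origin (0, 0):
  seg 1: up by d7 = 12 → (0, 12)
  seg 2: right by d9 = -25 → (-25, 12)
  seg 3: down by d9 = -25 → (-25, 37)
  seg 4: left by d3 = 3 → (-28, 37)
  seg 5: up by d9 = -25 → (-28, 12)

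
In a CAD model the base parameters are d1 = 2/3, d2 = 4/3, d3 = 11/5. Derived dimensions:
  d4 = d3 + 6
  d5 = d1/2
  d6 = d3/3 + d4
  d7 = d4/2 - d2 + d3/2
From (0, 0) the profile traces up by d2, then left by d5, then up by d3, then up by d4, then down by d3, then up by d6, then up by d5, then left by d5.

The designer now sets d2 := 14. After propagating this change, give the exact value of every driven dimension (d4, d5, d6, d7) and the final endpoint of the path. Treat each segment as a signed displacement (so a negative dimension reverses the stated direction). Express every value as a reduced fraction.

d4 = 41/5
d5 = 1/3
d6 = 134/15
d7 = -44/5
endpoint = (-2/3, 472/15)

Apply edit: d2 := 14
  d4 = d3 + 6 = 41/5
  d5 = d1/2 = 1/3
  d6 = d3/3 + d4 = 134/15
  d7 = d4/2 - d2 + d3/2 = -44/5
Walk from origin (0, 0):
  seg 1: up by d2 = 14 → (0, 14)
  seg 2: left by d5 = 1/3 → (-1/3, 14)
  seg 3: up by d3 = 11/5 → (-1/3, 81/5)
  seg 4: up by d4 = 41/5 → (-1/3, 122/5)
  seg 5: down by d3 = 11/5 → (-1/3, 111/5)
  seg 6: up by d6 = 134/15 → (-1/3, 467/15)
  seg 7: up by d5 = 1/3 → (-1/3, 472/15)
  seg 8: left by d5 = 1/3 → (-2/3, 472/15)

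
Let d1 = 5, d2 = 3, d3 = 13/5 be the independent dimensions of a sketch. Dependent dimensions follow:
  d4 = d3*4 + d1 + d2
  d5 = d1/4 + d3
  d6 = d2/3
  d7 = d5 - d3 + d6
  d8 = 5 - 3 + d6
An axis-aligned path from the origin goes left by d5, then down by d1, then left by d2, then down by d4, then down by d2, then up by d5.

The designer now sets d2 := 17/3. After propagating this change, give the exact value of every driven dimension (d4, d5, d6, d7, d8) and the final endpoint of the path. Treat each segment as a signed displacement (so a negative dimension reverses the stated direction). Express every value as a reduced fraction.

d4 = 316/15
d5 = 77/20
d6 = 17/9
d7 = 113/36
d8 = 35/9
endpoint = (-571/60, -1673/60)

Apply edit: d2 := 17/3
  d4 = d3*4 + d1 + d2 = 316/15
  d5 = d1/4 + d3 = 77/20
  d6 = d2/3 = 17/9
  d7 = d5 - d3 + d6 = 113/36
  d8 = 5 - 3 + d6 = 35/9
Walk from origin (0, 0):
  seg 1: left by d5 = 77/20 → (-77/20, 0)
  seg 2: down by d1 = 5 → (-77/20, -5)
  seg 3: left by d2 = 17/3 → (-571/60, -5)
  seg 4: down by d4 = 316/15 → (-571/60, -391/15)
  seg 5: down by d2 = 17/3 → (-571/60, -476/15)
  seg 6: up by d5 = 77/20 → (-571/60, -1673/60)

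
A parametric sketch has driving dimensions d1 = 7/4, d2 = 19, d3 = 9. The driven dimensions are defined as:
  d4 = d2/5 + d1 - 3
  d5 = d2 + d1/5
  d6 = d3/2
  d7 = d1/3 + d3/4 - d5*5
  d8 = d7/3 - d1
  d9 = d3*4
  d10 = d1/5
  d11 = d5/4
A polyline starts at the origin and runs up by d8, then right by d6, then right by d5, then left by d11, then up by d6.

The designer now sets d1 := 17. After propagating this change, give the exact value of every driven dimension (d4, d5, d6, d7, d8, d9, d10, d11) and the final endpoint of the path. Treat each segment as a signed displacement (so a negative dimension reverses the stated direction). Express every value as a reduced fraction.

d4 = 89/5
d5 = 112/5
d6 = 9/2
d7 = -1249/12
d8 = -1861/36
d9 = 36
d10 = 17/5
d11 = 28/5
endpoint = (213/10, -1699/36)

Apply edit: d1 := 17
  d4 = d2/5 + d1 - 3 = 89/5
  d5 = d2 + d1/5 = 112/5
  d6 = d3/2 = 9/2
  d7 = d1/3 + d3/4 - d5*5 = -1249/12
  d8 = d7/3 - d1 = -1861/36
  d9 = d3*4 = 36
  d10 = d1/5 = 17/5
  d11 = d5/4 = 28/5
Walk from origin (0, 0):
  seg 1: up by d8 = -1861/36 → (0, -1861/36)
  seg 2: right by d6 = 9/2 → (9/2, -1861/36)
  seg 3: right by d5 = 112/5 → (269/10, -1861/36)
  seg 4: left by d11 = 28/5 → (213/10, -1861/36)
  seg 5: up by d6 = 9/2 → (213/10, -1699/36)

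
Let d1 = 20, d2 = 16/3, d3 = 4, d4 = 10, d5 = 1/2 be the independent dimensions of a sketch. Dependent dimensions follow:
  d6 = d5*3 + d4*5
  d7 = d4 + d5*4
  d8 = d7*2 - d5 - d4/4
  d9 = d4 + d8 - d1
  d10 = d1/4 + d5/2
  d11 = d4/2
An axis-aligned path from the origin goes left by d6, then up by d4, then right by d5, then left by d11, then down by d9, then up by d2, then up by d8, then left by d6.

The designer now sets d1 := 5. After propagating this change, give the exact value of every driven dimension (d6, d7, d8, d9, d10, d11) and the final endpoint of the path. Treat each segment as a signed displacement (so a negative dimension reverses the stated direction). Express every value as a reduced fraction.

d6 = 103/2
d7 = 12
d8 = 21
d9 = 26
d10 = 3/2
d11 = 5
endpoint = (-215/2, 31/3)

Apply edit: d1 := 5
  d6 = d5*3 + d4*5 = 103/2
  d7 = d4 + d5*4 = 12
  d8 = d7*2 - d5 - d4/4 = 21
  d9 = d4 + d8 - d1 = 26
  d10 = d1/4 + d5/2 = 3/2
  d11 = d4/2 = 5
Walk from origin (0, 0):
  seg 1: left by d6 = 103/2 → (-103/2, 0)
  seg 2: up by d4 = 10 → (-103/2, 10)
  seg 3: right by d5 = 1/2 → (-51, 10)
  seg 4: left by d11 = 5 → (-56, 10)
  seg 5: down by d9 = 26 → (-56, -16)
  seg 6: up by d2 = 16/3 → (-56, -32/3)
  seg 7: up by d8 = 21 → (-56, 31/3)
  seg 8: left by d6 = 103/2 → (-215/2, 31/3)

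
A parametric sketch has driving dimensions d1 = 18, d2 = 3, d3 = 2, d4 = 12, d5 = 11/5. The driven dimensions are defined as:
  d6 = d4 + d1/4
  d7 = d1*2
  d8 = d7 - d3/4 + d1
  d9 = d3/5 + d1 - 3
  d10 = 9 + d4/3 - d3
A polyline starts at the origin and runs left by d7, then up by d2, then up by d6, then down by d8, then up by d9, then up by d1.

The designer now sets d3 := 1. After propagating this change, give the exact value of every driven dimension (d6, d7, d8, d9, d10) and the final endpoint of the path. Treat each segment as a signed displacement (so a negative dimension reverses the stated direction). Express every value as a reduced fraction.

Apply edit: d3 := 1
  d6 = d4 + d1/4 = 33/2
  d7 = d1*2 = 36
  d8 = d7 - d3/4 + d1 = 215/4
  d9 = d3/5 + d1 - 3 = 76/5
  d10 = 9 + d4/3 - d3 = 12
Walk from origin (0, 0):
  seg 1: left by d7 = 36 → (-36, 0)
  seg 2: up by d2 = 3 → (-36, 3)
  seg 3: up by d6 = 33/2 → (-36, 39/2)
  seg 4: down by d8 = 215/4 → (-36, -137/4)
  seg 5: up by d9 = 76/5 → (-36, -381/20)
  seg 6: up by d1 = 18 → (-36, -21/20)

d6 = 33/2
d7 = 36
d8 = 215/4
d9 = 76/5
d10 = 12
endpoint = (-36, -21/20)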